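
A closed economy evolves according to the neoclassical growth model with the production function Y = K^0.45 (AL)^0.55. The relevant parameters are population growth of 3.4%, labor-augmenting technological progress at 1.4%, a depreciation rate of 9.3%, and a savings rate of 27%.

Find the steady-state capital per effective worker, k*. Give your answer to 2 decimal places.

k* ≈ 3.26

In steady state, investment equals break-even investment: s·k^α = (n + g + δ)·k.
Dividing both sides by k: k^(1−α) = s / (n + g + δ).
k^0.55 = 0.27 / (0.034 + 0.014 + 0.093) = 0.27 / 0.141 = 1.9149
k* = 1.9149^(1/0.55) ≈ 3.2583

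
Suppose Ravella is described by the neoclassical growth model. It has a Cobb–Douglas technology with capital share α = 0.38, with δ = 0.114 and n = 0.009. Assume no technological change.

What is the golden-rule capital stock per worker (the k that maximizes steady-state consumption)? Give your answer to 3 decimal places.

k_gold ≈ 6.168

The golden rule sets f'(k) = n + δ, i.e. α·k^(α−1) = n + δ.
So k^(1−α) = α / (n + δ) = 0.38 / 0.123 = 3.0894.
k_gold = 3.0894^(1/0.62) ≈ 6.1676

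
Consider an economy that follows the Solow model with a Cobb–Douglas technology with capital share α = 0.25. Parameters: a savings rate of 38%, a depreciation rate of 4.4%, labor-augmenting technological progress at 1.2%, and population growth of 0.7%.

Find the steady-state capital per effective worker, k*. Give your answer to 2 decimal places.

In steady state, investment equals break-even investment: s·k^α = (n + g + δ)·k.
Rearranging, k^(1−α) = s / (n + g + δ).
k^0.75 = 0.38 / (0.007 + 0.012 + 0.044) = 0.38 / 0.063 = 6.0317
k* = 6.0317^(1/0.75) ≈ 10.9796

k* = 10.98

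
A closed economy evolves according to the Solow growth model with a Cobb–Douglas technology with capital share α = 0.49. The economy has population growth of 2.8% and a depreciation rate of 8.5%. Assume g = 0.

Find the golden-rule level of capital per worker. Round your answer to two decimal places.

The golden rule sets f'(k) = n + δ, i.e. α·k^(α−1) = n + δ.
So k^(1−α) = α / (n + δ) = 0.49 / 0.113 = 4.3363.
k_gold = 4.3363^(1/0.51) ≈ 17.7523

k_gold ≈ 17.75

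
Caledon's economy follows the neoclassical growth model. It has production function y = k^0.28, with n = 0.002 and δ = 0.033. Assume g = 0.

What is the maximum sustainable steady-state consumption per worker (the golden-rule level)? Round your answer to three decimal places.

c_gold ≈ 1.616

At the golden rule, f'(k) = n + δ, so α·k^(α−1) = n + δ and k_gold = (α/(n + δ))^(1/(1−α)).
k_gold = (0.28/0.035)^(1/0.72) = 8.0000^1.3889 ≈ 17.9598
c_gold = f(k_gold) − (n + δ)·k_gold = 2.2449 − 0.035×17.9598 ≈ 1.6163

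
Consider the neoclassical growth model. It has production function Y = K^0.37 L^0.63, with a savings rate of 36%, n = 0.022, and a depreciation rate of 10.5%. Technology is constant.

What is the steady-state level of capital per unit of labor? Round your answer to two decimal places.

k* ≈ 5.23

In steady state, investment equals break-even investment: s·k^α = (n + δ)·k.
Dividing both sides by k: k^(1−α) = s / (n + δ).
k^0.63 = 0.36 / (0.022 + 0.105) = 0.36 / 0.127 = 2.8346
k* = 2.8346^(1/0.63) ≈ 5.2269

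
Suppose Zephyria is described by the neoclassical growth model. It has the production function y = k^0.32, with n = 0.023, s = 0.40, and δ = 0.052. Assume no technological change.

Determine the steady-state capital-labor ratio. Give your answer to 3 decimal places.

Steady state requires s·f(k) = (n + δ)·k, i.e. s·k^α = (n + δ)·k.
Rearranging, k^(1−α) = s / (n + δ).
k^0.68 = 0.40 / (0.023 + 0.052) = 0.40 / 0.075 = 5.3333
k* = 5.3333^(1/0.68) ≈ 11.7250

k* = 11.725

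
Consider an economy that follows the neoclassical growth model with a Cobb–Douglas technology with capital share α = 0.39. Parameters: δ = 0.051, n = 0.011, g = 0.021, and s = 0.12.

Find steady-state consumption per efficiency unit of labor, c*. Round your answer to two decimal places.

At the steady state, Δk = 0, so s·k^α = (n + g + δ)·k.
Rearranging, k^(1−α) = s / (n + g + δ).
k^0.61 = 0.12 / (0.011 + 0.021 + 0.051) = 0.12 / 0.083 = 1.4458
k* = 1.4458^(1/0.61) ≈ 1.8301
y* = (k*)^α = 1.8301^0.39 ≈ 1.2658
c* = (1 − s)·y* = (1 − 0.12) × 1.2658 ≈ 1.1139

c* = 1.11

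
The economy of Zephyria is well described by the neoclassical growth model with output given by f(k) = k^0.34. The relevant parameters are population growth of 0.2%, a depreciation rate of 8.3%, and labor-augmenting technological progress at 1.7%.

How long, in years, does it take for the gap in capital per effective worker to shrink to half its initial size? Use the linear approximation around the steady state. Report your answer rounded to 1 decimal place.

Near the steady state the convergence rate is λ = (1 − α)(n + g + δ).
λ = (1 − 0.34) × 0.102 = 0.66 × 0.102 = 0.06732
Half-life = ln 2 / λ = 0.6931 / 0.06732 ≈ 10.30 years

t_½ ≈ 10.3 years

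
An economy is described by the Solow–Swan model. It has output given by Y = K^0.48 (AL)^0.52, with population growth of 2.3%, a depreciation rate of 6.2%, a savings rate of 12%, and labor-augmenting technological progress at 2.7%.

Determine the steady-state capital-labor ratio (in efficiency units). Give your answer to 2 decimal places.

k* ≈ 1.14

Steady state requires s·f(k) = (n + g + δ)·k, i.e. s·k^α = (n + g + δ)·k.
Rearranging, k^(1−α) = s / (n + g + δ).
k^0.52 = 0.12 / (0.023 + 0.027 + 0.062) = 0.12 / 0.112 = 1.0714
k* = 1.0714^(1/0.52) ≈ 1.1418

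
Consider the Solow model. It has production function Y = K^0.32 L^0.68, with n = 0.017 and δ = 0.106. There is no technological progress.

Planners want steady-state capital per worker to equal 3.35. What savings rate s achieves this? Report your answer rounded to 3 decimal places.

s ≈ 0.280

Steady state requires s·f(k) = (n + δ)·k, i.e. s·k^α = (n + δ)·k.
So s / (n + δ) = (k*)^(1−α) = 3.35^0.68 = 2.2753.
Therefore s = 2.2753 × (n + δ) = 2.2753 × 0.123 = 0.2799.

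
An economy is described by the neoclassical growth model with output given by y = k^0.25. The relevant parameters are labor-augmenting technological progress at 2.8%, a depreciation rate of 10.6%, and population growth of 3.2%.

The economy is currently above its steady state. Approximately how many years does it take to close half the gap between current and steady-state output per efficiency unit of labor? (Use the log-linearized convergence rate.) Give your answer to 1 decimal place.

Near the steady state the convergence rate is λ = (1 − α)(n + g + δ).
λ = (1 − 0.25) × 0.166 = 0.75 × 0.166 = 0.1245
Half-life = ln 2 / λ = 0.6931 / 0.1245 ≈ 5.57 years

about 5.6 years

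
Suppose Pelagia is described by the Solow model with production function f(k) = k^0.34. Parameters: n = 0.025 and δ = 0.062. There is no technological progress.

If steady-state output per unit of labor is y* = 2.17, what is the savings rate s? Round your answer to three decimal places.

s ≈ 0.391

At the steady state, Δk = 0, so s·k^α = (n + δ)·k.
Since y* = [s/(n + δ)]^(α/(1−α)), we have s/(n + δ) = (y*)^((1−α)/α) = 2.17^1.9412 = 4.4992.
Therefore s = 4.4992 × (n + δ) = 4.4992 × 0.087 = 0.3914.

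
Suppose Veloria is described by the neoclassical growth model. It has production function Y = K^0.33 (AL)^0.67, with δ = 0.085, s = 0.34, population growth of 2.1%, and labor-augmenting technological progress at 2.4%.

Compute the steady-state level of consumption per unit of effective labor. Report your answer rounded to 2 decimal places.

c* = 1.06

At the steady state, Δk = 0, so s·k^α = (n + g + δ)·k.
Rearranging, k^(1−α) = s / (n + g + δ).
k^0.67 = 0.34 / (0.021 + 0.024 + 0.085) = 0.34 / 0.130 = 2.6154
k* = 2.6154^(1/0.67) ≈ 4.1994
y* = (k*)^α = 4.1994^0.33 ≈ 1.6057
c* = (1 − s)·y* = (1 − 0.34) × 1.6057 ≈ 1.0598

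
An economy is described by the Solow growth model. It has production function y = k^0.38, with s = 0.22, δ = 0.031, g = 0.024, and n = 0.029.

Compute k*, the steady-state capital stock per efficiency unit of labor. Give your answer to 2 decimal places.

Steady state requires s·f(k) = (n + g + δ)·k, i.e. s·k^α = (n + g + δ)·k.
Dividing both sides by k: k^(1−α) = s / (n + g + δ).
k^0.62 = 0.22 / (0.029 + 0.024 + 0.031) = 0.22 / 0.084 = 2.6190
k* = 2.6190^(1/0.62) ≈ 4.7251

k* = 4.73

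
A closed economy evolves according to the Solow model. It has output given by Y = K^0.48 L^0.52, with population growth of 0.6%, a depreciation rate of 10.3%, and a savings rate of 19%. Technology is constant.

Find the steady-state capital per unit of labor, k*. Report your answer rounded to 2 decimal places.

k* = 2.91

In steady state, investment equals break-even investment: s·k^α = (n + δ)·k.
Rearranging, k^(1−α) = s / (n + δ).
k^0.52 = 0.19 / (0.006 + 0.103) = 0.19 / 0.109 = 1.7431
k* = 1.7431^(1/0.52) ≈ 2.9113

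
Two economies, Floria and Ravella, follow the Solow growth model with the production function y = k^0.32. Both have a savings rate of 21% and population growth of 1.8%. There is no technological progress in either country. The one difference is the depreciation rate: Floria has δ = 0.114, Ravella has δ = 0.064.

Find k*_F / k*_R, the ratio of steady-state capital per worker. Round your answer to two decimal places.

k*_F / k*_R ≈ 0.50

Steady-state k* = [s/(n + δ)]^(1/(1−α)), so the ratio is [ (s_F/(n + δ)_F) / (s_R/(n + δ)_R) ]^1.4706.
s_F/(n + δ)_F = 0.21/0.132 = 1.5909; s_R/(n + δ)_R = 0.21/0.082 = 2.5610.
Ratio = (1.5909/2.5610)^1.4706 = 0.6212^1.4706 ≈ 0.4965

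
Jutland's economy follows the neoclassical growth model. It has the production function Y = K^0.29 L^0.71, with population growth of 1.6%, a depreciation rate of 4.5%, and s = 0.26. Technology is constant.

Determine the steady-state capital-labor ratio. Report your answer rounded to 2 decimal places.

At the steady state, Δk = 0, so s·k^α = (n + δ)·k.
Dividing both sides by k: k^(1−α) = s / (n + δ).
k^0.71 = 0.26 / (0.016 + 0.045) = 0.26 / 0.061 = 4.2623
k* = 4.2623^(1/0.71) ≈ 7.7059

k* = 7.71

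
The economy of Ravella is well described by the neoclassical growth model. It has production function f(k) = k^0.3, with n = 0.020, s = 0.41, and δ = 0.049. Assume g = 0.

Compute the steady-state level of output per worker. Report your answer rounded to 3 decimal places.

In steady state, investment equals break-even investment: s·k^α = (n + δ)·k.
Rearranging, k^(1−α) = s / (n + δ).
k^0.7 = 0.41 / (0.020 + 0.049) = 0.41 / 0.069 = 5.9420
k* = 5.9420^(1/0.7) ≈ 12.7532
y* = (k*)^α = 12.7532^0.3 ≈ 2.1463

y* ≈ 2.146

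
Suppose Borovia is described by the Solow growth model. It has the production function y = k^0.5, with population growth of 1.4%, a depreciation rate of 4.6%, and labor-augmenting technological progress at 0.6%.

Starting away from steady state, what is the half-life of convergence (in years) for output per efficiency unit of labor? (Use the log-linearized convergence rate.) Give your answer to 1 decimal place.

Near the steady state the convergence rate is λ = (1 − α)(n + g + δ).
λ = (1 − 0.5) × 0.066 = 0.5 × 0.066 = 0.0330
Half-life = ln 2 / λ = 0.6931 / 0.0330 ≈ 21.00 years

half-life ≈ 21.0 years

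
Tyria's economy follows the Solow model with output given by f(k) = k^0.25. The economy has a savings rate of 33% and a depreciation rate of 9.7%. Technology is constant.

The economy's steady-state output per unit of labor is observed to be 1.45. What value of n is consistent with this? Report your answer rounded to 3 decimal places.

n ≈ 0.011

Steady state requires s·f(k) = (n + δ)·k, i.e. s·k^α = (n + δ)·k.
Since y* = [s/(n + δ)]^(α/(1−α)), we have s/(n + δ) = (y*)^((1−α)/α) = 1.45^3 = 3.0486.
Therefore n + δ = s / 3.0486 = 0.33 / 3.0486 = 0.1082, so n = 0.1082 − 0.097 = 0.0112.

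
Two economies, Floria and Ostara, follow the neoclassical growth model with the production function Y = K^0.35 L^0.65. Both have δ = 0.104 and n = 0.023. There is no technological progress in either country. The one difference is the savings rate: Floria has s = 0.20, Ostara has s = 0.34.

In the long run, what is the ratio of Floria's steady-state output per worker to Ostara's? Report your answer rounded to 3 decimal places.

ratio ≈ 0.751

Steady-state y* = [s/(n + δ)]^(α/(1−α)), so the ratio is [ (s_F/(n + δ)_F) / (s_O/(n + δ)_O) ]^0.5385.
s_F/(n + δ)_F = 0.20/0.127 = 1.5748; s_O/(n + δ)_O = 0.34/0.127 = 2.6772.
Ratio = (1.5748/2.6772)^0.5385 = 0.5882^0.5385 ≈ 0.7514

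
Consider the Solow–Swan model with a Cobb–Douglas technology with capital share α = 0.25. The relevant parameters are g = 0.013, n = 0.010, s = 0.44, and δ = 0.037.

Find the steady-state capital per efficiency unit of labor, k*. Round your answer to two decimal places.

At the steady state, Δk = 0, so s·k^α = (n + g + δ)·k.
Dividing both sides by k: k^(1−α) = s / (n + g + δ).
k^0.75 = 0.44 / (0.010 + 0.013 + 0.037) = 0.44 / 0.060 = 7.3333
k* = 7.3333^(1/0.75) ≈ 14.2473

k* = 14.25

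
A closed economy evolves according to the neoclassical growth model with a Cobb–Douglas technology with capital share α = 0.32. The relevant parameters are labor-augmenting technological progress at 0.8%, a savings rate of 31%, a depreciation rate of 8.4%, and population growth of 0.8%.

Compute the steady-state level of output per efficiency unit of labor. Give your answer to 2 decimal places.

Steady state requires s·f(k) = (n + g + δ)·k, i.e. s·k^α = (n + g + δ)·k.
Rearranging, k^(1−α) = s / (n + g + δ).
k^0.68 = 0.31 / (0.008 + 0.008 + 0.084) = 0.31 / 0.100 = 3.1000
k* = 3.1000^(1/0.68) ≈ 5.2795
y* = (k*)^α = 5.2795^0.32 ≈ 1.7031

y* = 1.70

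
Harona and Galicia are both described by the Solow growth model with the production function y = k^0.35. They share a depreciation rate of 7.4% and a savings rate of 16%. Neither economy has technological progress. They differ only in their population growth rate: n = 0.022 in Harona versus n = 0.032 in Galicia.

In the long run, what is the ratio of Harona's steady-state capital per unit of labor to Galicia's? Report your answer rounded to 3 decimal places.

k*_H / k*_G ≈ 1.165

Steady-state k* = [s/(n + δ)]^(1/(1−α)), so the ratio is [ (s_H/(n + δ)_H) / (s_G/(n + δ)_G) ]^1.5385.
s_H/(n + δ)_H = 0.16/0.096 = 1.6667; s_G/(n + δ)_G = 0.16/0.106 = 1.5094.
Ratio = (1.6667/1.5094)^1.5385 = 1.1042^1.5385 ≈ 1.1647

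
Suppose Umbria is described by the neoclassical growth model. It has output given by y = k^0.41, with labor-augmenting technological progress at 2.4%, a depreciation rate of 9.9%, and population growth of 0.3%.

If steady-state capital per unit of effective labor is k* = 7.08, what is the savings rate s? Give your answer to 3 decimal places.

In steady state, investment equals break-even investment: s·k^α = (n + g + δ)·k.
So s / (n + g + δ) = (k*)^(1−α) = 7.08^0.59 = 3.1734.
Therefore s = 3.1734 × (n + g + δ) = 3.1734 × 0.126 = 0.3998.

s ≈ 0.400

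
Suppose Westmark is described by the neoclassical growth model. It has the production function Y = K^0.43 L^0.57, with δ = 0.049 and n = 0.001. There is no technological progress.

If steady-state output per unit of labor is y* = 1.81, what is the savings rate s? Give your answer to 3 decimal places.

Steady state requires s·f(k) = (n + δ)·k, i.e. s·k^α = (n + δ)·k.
Since y* = [s/(n + δ)]^(α/(1−α)), we have s/(n + δ) = (y*)^((1−α)/α) = 1.81^1.3256 = 2.1957.
Therefore s = 2.1957 × (n + δ) = 2.1957 × 0.050 = 0.1098.

s ≈ 0.110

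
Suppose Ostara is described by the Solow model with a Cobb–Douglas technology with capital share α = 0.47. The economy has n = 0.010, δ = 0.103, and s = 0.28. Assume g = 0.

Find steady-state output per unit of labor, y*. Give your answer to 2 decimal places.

y* = 2.24

Steady state requires s·f(k) = (n + δ)·k, i.e. s·k^α = (n + δ)·k.
Rearranging, k^(1−α) = s / (n + δ).
k^0.53 = 0.28 / (0.010 + 0.103) = 0.28 / 0.113 = 2.4779
k* = 2.4779^(1/0.53) ≈ 5.5406
y* = (k*)^α = 5.5406^0.47 ≈ 2.2360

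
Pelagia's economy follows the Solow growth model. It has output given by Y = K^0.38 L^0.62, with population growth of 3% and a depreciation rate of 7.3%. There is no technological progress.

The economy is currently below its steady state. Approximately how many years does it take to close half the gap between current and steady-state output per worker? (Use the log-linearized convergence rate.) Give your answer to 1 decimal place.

Near the steady state the convergence rate is λ = (1 − α)(n + δ).
λ = (1 − 0.38) × 0.103 = 0.62 × 0.103 = 0.06386
Half-life = ln 2 / λ = 0.6931 / 0.06386 ≈ 10.85 years

t_½ ≈ 10.9 years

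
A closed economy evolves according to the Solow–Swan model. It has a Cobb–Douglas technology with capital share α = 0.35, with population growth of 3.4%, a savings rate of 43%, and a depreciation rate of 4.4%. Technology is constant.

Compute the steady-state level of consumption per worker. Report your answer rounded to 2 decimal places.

At the steady state, Δk = 0, so s·k^α = (n + δ)·k.
Rearranging, k^(1−α) = s / (n + δ).
k^0.65 = 0.43 / (0.034 + 0.044) = 0.43 / 0.078 = 5.5128
k* = 5.5128^(1/0.65) ≈ 13.8221
y* = (k*)^α = 13.8221^0.35 ≈ 2.5073
c* = (1 − s)·y* = (1 − 0.43) × 2.5073 ≈ 1.4292

c* ≈ 1.43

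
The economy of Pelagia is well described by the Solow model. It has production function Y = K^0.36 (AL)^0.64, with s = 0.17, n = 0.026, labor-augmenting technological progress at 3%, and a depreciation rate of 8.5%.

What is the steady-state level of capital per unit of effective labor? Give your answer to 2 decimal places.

k* ≈ 1.34

In steady state, investment equals break-even investment: s·k^α = (n + g + δ)·k.
Dividing both sides by k: k^(1−α) = s / (n + g + δ).
k^0.64 = 0.17 / (0.026 + 0.030 + 0.085) = 0.17 / 0.141 = 1.2057
k* = 1.2057^(1/0.64) ≈ 1.3395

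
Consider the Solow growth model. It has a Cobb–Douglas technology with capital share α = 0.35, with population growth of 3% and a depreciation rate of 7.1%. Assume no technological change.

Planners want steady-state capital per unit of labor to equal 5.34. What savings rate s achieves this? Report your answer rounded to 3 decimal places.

Steady state requires s·f(k) = (n + δ)·k, i.e. s·k^α = (n + δ)·k.
So s / (n + δ) = (k*)^(1−α) = 5.34^0.65 = 2.9710.
Therefore s = 2.9710 × (n + δ) = 2.9710 × 0.101 = 0.3001.

s ≈ 0.300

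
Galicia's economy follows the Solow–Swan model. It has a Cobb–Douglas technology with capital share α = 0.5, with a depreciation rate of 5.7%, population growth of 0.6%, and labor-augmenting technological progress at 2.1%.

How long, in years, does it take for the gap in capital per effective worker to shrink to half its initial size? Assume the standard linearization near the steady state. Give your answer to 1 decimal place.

Near the steady state the convergence rate is λ = (1 − α)(n + g + δ).
λ = (1 − 0.5) × 0.084 = 0.5 × 0.084 = 0.0420
Half-life = ln 2 / λ = 0.6931 / 0.0420 ≈ 16.50 years

about 16.5 years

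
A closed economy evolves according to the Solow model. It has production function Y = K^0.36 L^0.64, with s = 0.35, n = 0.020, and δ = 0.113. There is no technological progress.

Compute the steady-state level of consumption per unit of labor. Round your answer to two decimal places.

At the steady state, Δk = 0, so s·k^α = (n + δ)·k.
Rearranging, k^(1−α) = s / (n + δ).
k^0.64 = 0.35 / (0.020 + 0.113) = 0.35 / 0.133 = 2.6316
k* = 2.6316^(1/0.64) ≈ 4.5352
y* = (k*)^α = 4.5352^0.36 ≈ 1.7234
c* = (1 − s)·y* = (1 − 0.35) × 1.7234 ≈ 1.1202

c* ≈ 1.12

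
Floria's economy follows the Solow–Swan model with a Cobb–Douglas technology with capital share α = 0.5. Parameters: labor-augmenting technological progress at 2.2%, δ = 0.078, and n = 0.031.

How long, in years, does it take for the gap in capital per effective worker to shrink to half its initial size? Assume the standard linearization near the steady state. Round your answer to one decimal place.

Near the steady state the convergence rate is λ = (1 − α)(n + g + δ).
λ = (1 − 0.5) × 0.131 = 0.5 × 0.131 = 0.0655
Half-life = ln 2 / λ = 0.6931 / 0.0655 ≈ 10.58 years

half-life ≈ 10.6 years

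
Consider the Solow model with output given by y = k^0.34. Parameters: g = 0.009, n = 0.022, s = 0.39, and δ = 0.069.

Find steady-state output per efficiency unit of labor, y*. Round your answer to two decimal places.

At the steady state, Δk = 0, so s·k^α = (n + g + δ)·k.
Rearranging, k^(1−α) = s / (n + g + δ).
k^0.66 = 0.39 / (0.022 + 0.009 + 0.069) = 0.39 / 0.100 = 3.9000
k* = 3.9000^(1/0.66) ≈ 7.8624
y* = (k*)^α = 7.8624^0.34 ≈ 2.0160

y* ≈ 2.02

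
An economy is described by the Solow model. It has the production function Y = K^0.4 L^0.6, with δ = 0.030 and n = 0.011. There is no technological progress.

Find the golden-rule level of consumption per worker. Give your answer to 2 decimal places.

c_gold ≈ 2.74

At the golden rule, f'(k) = n + δ, so α·k^(α−1) = n + δ and k_gold = (α/(n + δ))^(1/(1−α)).
k_gold = (0.4/0.041)^(1/0.6) = 9.7561^1.6667 ≈ 44.5478
c_gold = f(k_gold) − (n + δ)·k_gold = 4.5659 − 0.041×44.5478 ≈ 2.7394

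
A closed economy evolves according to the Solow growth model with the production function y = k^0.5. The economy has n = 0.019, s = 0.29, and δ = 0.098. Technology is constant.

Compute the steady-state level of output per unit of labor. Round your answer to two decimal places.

y* = 2.48

At the steady state, Δk = 0, so s·k^α = (n + δ)·k.
Rearranging, k^(1−α) = s / (n + δ).
k^0.5 = 0.29 / (0.019 + 0.098) = 0.29 / 0.117 = 2.4786
k* = 2.4786^(1/0.5) ≈ 6.1435
y* = (k*)^α = 6.1435^0.5 ≈ 2.4786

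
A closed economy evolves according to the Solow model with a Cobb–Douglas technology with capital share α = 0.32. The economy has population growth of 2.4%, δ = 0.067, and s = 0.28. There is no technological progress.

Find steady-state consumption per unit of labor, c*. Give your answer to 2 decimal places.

c* ≈ 1.22

At the steady state, Δk = 0, so s·k^α = (n + δ)·k.
Rearranging, k^(1−α) = s / (n + δ).
k^0.68 = 0.28 / (0.024 + 0.067) = 0.28 / 0.091 = 3.0769
k* = 3.0769^(1/0.68) ≈ 5.2217
y* = (k*)^α = 5.2217^0.32 ≈ 1.6971
c* = (1 − s)·y* = (1 − 0.28) × 1.6971 ≈ 1.2219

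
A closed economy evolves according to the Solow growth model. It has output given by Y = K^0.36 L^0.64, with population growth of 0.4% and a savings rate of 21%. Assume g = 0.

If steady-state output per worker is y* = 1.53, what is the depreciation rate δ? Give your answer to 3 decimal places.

δ ≈ 0.095

In steady state, investment equals break-even investment: s·k^α = (n + δ)·k.
Since y* = [s/(n + δ)]^(α/(1−α)), we have s/(n + δ) = (y*)^((1−α)/α) = 1.53^1.7778 = 2.1298.
Therefore n + δ = s / 2.1298 = 0.21 / 2.1298 = 0.0986, so δ = 0.0986 − 0.004 = 0.0946.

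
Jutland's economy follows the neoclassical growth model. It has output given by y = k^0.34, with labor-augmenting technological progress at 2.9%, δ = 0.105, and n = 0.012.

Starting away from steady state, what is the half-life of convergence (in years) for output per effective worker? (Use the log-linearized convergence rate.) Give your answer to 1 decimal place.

Near the steady state the convergence rate is λ = (1 − α)(n + g + δ).
λ = (1 − 0.34) × 0.146 = 0.66 × 0.146 = 0.09636
Half-life = ln 2 / λ = 0.6931 / 0.09636 ≈ 7.19 years

half-life ≈ 7.2 years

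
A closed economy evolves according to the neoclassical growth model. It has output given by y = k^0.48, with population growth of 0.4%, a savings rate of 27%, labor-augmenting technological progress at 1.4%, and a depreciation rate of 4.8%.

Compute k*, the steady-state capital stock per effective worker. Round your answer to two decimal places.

k* ≈ 15.02

In steady state, investment equals break-even investment: s·k^α = (n + g + δ)·k.
Dividing both sides by k: k^(1−α) = s / (n + g + δ).
k^0.52 = 0.27 / (0.004 + 0.014 + 0.048) = 0.27 / 0.066 = 4.0909
k* = 4.0909^(1/0.52) ≈ 15.0167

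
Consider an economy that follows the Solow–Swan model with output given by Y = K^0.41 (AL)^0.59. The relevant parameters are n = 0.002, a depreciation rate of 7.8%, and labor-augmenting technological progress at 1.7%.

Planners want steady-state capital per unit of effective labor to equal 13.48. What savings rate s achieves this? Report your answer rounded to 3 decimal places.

At the steady state, Δk = 0, so s·k^α = (n + g + δ)·k.
So s / (n + g + δ) = (k*)^(1−α) = 13.48^0.59 = 4.6400.
Therefore s = 4.6400 × (n + g + δ) = 4.6400 × 0.097 = 0.4501.

s ≈ 0.450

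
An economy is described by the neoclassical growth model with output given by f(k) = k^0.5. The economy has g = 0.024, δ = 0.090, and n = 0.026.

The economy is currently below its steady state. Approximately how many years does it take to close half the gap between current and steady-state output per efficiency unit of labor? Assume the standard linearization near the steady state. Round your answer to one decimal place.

t_½ ≈ 9.9 years

Near the steady state the convergence rate is λ = (1 − α)(n + g + δ).
λ = (1 − 0.5) × 0.140 = 0.5 × 0.140 = 0.0700
Half-life = ln 2 / λ = 0.6931 / 0.0700 ≈ 9.90 years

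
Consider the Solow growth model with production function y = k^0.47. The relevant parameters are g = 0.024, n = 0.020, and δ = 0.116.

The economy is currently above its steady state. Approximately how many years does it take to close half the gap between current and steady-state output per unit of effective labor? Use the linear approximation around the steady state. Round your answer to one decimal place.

Near the steady state the convergence rate is λ = (1 − α)(n + g + δ).
λ = (1 − 0.47) × 0.160 = 0.53 × 0.160 = 0.0848
Half-life = ln 2 / λ = 0.6931 / 0.0848 ≈ 8.17 years

t_½ ≈ 8.2 years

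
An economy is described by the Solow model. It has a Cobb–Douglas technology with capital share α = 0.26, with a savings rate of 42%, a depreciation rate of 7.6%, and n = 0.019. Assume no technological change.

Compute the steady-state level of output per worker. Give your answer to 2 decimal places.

In steady state, investment equals break-even investment: s·k^α = (n + δ)·k.
Dividing both sides by k: k^(1−α) = s / (n + δ).
k^0.74 = 0.42 / (0.019 + 0.076) = 0.42 / 0.095 = 4.4211
k* = 4.4211^(1/0.74) ≈ 7.4531
y* = (k*)^α = 7.4531^0.26 ≈ 1.6858

y* = 1.69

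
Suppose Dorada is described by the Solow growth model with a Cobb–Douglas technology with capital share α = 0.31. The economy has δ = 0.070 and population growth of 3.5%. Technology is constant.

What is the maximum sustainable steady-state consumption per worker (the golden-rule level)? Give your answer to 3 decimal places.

c_gold ≈ 1.122

At the golden rule, f'(k) = n + δ, so α·k^(α−1) = n + δ and k_gold = (α/(n + δ))^(1/(1−α)).
k_gold = (0.31/0.105)^(1/0.69) = 2.9524^1.4493 ≈ 4.8020
c_gold = f(k_gold) − (n + δ)·k_gold = 1.6265 − 0.105×4.8020 ≈ 1.1223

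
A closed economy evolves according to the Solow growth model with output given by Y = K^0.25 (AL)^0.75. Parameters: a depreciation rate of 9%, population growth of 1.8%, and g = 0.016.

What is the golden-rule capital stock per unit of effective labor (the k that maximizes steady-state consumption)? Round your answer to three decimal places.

k_gold ≈ 2.547

The golden rule sets f'(k) = n + g + δ, i.e. α·k^(α−1) = n + g + δ.
So k^(1−α) = α / (n + g + δ) = 0.25 / 0.124 = 2.0161.
k_gold = 2.0161^(1/0.75) ≈ 2.5469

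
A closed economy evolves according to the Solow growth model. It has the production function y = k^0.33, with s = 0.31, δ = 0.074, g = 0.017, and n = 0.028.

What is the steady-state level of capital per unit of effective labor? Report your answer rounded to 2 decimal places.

k* = 4.17

Steady state requires s·f(k) = (n + g + δ)·k, i.e. s·k^α = (n + g + δ)·k.
Rearranging, k^(1−α) = s / (n + g + δ).
k^0.67 = 0.31 / (0.028 + 0.017 + 0.074) = 0.31 / 0.119 = 2.6050
k* = 2.6050^(1/0.67) ≈ 4.1745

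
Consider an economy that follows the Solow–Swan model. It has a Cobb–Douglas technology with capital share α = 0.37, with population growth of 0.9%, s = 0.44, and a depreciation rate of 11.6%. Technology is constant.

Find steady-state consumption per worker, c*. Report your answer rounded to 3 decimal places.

c* ≈ 1.173

Steady state requires s·f(k) = (n + δ)·k, i.e. s·k^α = (n + δ)·k.
Rearranging, k^(1−α) = s / (n + δ).
k^0.63 = 0.44 / (0.009 + 0.116) = 0.44 / 0.125 = 3.5200
k* = 3.5200^(1/0.63) ≈ 7.3710
y* = (k*)^α = 7.3710^0.37 ≈ 2.0940
c* = (1 − s)·y* = (1 − 0.44) × 2.0940 ≈ 1.1726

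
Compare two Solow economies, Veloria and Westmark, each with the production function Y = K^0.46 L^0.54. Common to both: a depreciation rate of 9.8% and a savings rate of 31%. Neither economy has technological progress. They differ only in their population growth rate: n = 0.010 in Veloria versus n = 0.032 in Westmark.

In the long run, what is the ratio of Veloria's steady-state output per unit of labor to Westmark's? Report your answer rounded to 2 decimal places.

ratio ≈ 1.17

Steady-state y* = [s/(n + δ)]^(α/(1−α)), so the ratio is [ (s_V/(n + δ)_V) / (s_W/(n + δ)_W) ]^0.8519.
s_V/(n + δ)_V = 0.31/0.108 = 2.8704; s_W/(n + δ)_W = 0.31/0.130 = 2.3846.
Ratio = (2.8704/2.3846)^0.8519 = 1.2037^0.8519 ≈ 1.1711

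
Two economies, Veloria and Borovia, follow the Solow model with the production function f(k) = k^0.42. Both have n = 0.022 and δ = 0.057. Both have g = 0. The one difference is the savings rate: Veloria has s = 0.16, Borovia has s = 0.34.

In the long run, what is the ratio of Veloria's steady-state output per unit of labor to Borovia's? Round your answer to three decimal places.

y*_V / y*_B ≈ 0.579

Steady-state y* = [s/(n + δ)]^(α/(1−α)), so the ratio is [ (s_V/(n + δ)_V) / (s_B/(n + δ)_B) ]^0.7241.
s_V/(n + δ)_V = 0.16/0.079 = 2.0253; s_B/(n + δ)_B = 0.34/0.079 = 4.3038.
Ratio = (2.0253/4.3038)^0.7241 = 0.4706^0.7241 ≈ 0.5794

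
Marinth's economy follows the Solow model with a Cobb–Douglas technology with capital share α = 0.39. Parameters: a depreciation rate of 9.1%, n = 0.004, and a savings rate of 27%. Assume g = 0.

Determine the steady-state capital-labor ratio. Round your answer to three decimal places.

In steady state, investment equals break-even investment: s·k^α = (n + δ)·k.
Rearranging, k^(1−α) = s / (n + δ).
k^0.61 = 0.27 / (0.004 + 0.091) = 0.27 / 0.095 = 2.8421
k* = 2.8421^(1/0.61) ≈ 5.5421

k* ≈ 5.542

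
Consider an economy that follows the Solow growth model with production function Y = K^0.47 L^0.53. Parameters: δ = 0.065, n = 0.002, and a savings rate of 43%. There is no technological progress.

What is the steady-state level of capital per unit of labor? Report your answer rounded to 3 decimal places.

k* ≈ 33.372

Steady state requires s·f(k) = (n + δ)·k, i.e. s·k^α = (n + δ)·k.
Rearranging, k^(1−α) = s / (n + δ).
k^0.53 = 0.43 / (0.002 + 0.065) = 0.43 / 0.067 = 6.4179
k* = 6.4179^(1/0.53) ≈ 33.3721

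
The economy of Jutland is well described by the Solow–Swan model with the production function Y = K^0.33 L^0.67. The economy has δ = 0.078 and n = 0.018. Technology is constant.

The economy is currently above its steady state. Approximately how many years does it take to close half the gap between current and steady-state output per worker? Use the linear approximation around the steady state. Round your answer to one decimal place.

Near the steady state the convergence rate is λ = (1 − α)(n + δ).
λ = (1 − 0.33) × 0.096 = 0.67 × 0.096 = 0.06432
Half-life = ln 2 / λ = 0.6931 / 0.06432 ≈ 10.78 years

about 10.8 years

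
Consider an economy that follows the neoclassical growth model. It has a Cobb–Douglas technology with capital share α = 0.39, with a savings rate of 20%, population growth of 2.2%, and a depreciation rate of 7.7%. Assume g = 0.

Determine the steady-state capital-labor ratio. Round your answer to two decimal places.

In steady state, investment equals break-even investment: s·k^α = (n + δ)·k.
Dividing both sides by k: k^(1−α) = s / (n + δ).
k^0.61 = 0.20 / (0.022 + 0.077) = 0.20 / 0.099 = 2.0202
k* = 2.0202^(1/0.61) ≈ 3.1670

k* = 3.17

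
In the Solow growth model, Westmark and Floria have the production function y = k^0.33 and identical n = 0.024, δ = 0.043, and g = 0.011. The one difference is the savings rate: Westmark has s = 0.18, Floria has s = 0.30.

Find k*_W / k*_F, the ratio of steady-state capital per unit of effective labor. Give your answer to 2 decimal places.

Steady-state k* = [s/(n + g + δ)]^(1/(1−α)), so the ratio is [ (s_W/(n + g + δ)_W) / (s_F/(n + g + δ)_F) ]^1.4925.
s_W/(n + g + δ)_W = 0.18/0.078 = 2.3077; s_F/(n + g + δ)_F = 0.30/0.078 = 3.8462.
Ratio = (2.3077/3.8462)^1.4925 = 0.6000^1.4925 ≈ 0.4665

k*_W / k*_F ≈ 0.47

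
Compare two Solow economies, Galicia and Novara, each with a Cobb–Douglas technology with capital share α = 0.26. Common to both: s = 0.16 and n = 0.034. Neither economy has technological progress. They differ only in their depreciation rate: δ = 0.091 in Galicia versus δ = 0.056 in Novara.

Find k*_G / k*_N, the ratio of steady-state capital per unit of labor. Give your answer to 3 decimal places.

k*_G / k*_N ≈ 0.642

Steady-state k* = [s/(n + δ)]^(1/(1−α)), so the ratio is [ (s_G/(n + δ)_G) / (s_N/(n + δ)_N) ]^1.3514.
s_G/(n + δ)_G = 0.16/0.125 = 1.2800; s_N/(n + δ)_N = 0.16/0.090 = 1.7778.
Ratio = (1.2800/1.7778)^1.3514 = 0.7200^1.3514 ≈ 0.6415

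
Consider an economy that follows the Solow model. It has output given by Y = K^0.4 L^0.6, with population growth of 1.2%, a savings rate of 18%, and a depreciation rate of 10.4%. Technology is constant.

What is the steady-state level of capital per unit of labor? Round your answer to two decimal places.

At the steady state, Δk = 0, so s·k^α = (n + δ)·k.
Rearranging, k^(1−α) = s / (n + δ).
k^0.6 = 0.18 / (0.012 + 0.104) = 0.18 / 0.116 = 1.5517
k* = 1.5517^(1/0.6) ≈ 2.0798

k* = 2.08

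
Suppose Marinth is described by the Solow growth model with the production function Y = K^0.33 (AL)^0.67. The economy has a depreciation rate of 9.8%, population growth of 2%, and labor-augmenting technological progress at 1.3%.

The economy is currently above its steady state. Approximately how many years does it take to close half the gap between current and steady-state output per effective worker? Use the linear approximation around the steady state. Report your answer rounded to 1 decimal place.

about 7.9 years

Near the steady state the convergence rate is λ = (1 − α)(n + g + δ).
λ = (1 − 0.33) × 0.131 = 0.67 × 0.131 = 0.08777
Half-life = ln 2 / λ = 0.6931 / 0.08777 ≈ 7.90 years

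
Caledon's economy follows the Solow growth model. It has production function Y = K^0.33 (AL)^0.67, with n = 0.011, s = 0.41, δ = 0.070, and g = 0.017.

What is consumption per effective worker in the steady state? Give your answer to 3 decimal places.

c* = 1.194

Steady state requires s·f(k) = (n + g + δ)·k, i.e. s·k^α = (n + g + δ)·k.
Rearranging, k^(1−α) = s / (n + g + δ).
k^0.67 = 0.41 / (0.011 + 0.017 + 0.070) = 0.41 / 0.098 = 4.1837
k* = 4.1837^(1/0.67) ≈ 8.4665
y* = (k*)^α = 8.4665^0.33 ≈ 2.0237
c* = (1 − s)·y* = (1 − 0.41) × 2.0237 ≈ 1.1940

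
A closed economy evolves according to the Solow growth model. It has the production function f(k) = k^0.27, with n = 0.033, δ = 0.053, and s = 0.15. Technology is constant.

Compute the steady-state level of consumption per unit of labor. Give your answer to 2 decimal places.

In steady state, investment equals break-even investment: s·k^α = (n + δ)·k.
Dividing both sides by k: k^(1−α) = s / (n + δ).
k^0.73 = 0.15 / (0.033 + 0.053) = 0.15 / 0.086 = 1.7442
k* = 1.7442^(1/0.73) ≈ 2.1427
y* = (k*)^α = 2.1427^0.27 ≈ 1.2285
c* = (1 − s)·y* = (1 − 0.15) × 1.2285 ≈ 1.0442

c* = 1.04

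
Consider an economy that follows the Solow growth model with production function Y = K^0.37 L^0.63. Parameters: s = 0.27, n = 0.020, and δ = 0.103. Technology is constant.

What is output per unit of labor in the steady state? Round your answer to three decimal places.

y* ≈ 1.587

At the steady state, Δk = 0, so s·k^α = (n + δ)·k.
Dividing both sides by k: k^(1−α) = s / (n + δ).
k^0.63 = 0.27 / (0.020 + 0.103) = 0.27 / 0.123 = 2.1951
k* = 2.1951^(1/0.63) ≈ 3.4833
y* = (k*)^α = 3.4833^0.37 ≈ 1.5869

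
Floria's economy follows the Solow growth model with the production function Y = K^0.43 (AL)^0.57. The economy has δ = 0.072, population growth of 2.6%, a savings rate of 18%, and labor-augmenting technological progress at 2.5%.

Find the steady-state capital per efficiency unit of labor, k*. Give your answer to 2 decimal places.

k* ≈ 1.95

At the steady state, Δk = 0, so s·k^α = (n + g + δ)·k.
Rearranging, k^(1−α) = s / (n + g + δ).
k^0.57 = 0.18 / (0.026 + 0.025 + 0.072) = 0.18 / 0.123 = 1.4634
k* = 1.4634^(1/0.57) ≈ 1.9503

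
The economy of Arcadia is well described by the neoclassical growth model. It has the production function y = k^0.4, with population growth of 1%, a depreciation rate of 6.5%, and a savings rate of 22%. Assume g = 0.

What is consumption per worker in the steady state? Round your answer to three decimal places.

c* ≈ 1.598

At the steady state, Δk = 0, so s·k^α = (n + δ)·k.
Rearranging, k^(1−α) = s / (n + δ).
k^0.6 = 0.22 / (0.010 + 0.065) = 0.22 / 0.075 = 2.9333
k* = 2.9333^(1/0.6) ≈ 6.0107
y* = (k*)^α = 6.0107^0.4 ≈ 2.0491
c* = (1 − s)·y* = (1 − 0.22) × 2.0491 ≈ 1.5983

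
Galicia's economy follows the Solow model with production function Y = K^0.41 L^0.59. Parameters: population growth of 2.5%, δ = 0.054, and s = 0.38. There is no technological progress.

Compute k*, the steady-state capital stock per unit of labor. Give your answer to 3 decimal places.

In steady state, investment equals break-even investment: s·k^α = (n + δ)·k.
Dividing both sides by k: k^(1−α) = s / (n + δ).
k^0.59 = 0.38 / (0.025 + 0.054) = 0.38 / 0.079 = 4.8101
k* = 4.8101^(1/0.59) ≈ 14.3283

k* = 14.328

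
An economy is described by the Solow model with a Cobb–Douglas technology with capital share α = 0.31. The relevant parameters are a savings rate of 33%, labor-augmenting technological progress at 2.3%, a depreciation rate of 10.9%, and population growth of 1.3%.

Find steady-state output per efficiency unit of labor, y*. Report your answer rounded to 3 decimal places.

Steady state requires s·f(k) = (n + g + δ)·k, i.e. s·k^α = (n + g + δ)·k.
Rearranging, k^(1−α) = s / (n + g + δ).
k^0.69 = 0.33 / (0.013 + 0.023 + 0.109) = 0.33 / 0.145 = 2.2759
k* = 2.2759^(1/0.69) ≈ 3.2932
y* = (k*)^α = 3.2932^0.31 ≈ 1.4470

y* ≈ 1.447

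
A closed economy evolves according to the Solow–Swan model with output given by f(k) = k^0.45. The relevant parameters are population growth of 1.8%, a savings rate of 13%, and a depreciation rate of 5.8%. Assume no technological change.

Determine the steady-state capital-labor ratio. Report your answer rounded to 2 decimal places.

At the steady state, Δk = 0, so s·k^α = (n + δ)·k.
Dividing both sides by k: k^(1−α) = s / (n + δ).
k^0.55 = 0.13 / (0.018 + 0.058) = 0.13 / 0.076 = 1.7105
k* = 1.7105^(1/0.55) ≈ 2.6538

k* = 2.65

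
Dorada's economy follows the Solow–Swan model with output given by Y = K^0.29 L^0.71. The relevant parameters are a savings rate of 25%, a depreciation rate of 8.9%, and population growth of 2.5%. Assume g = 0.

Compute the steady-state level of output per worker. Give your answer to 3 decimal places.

Steady state requires s·f(k) = (n + δ)·k, i.e. s·k^α = (n + δ)·k.
Dividing both sides by k: k^(1−α) = s / (n + δ).
k^0.71 = 0.25 / (0.025 + 0.089) = 0.25 / 0.114 = 2.1930
k* = 2.1930^(1/0.71) ≈ 3.0223
y* = (k*)^α = 3.0223^0.29 ≈ 1.3782

y* = 1.378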